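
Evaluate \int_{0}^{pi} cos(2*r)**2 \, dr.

pi/2

Use the identity cos^2(2*r) = (1 + cos(4*r))/2.
An antiderivative is F(r) = r/2 + sin(4*r)/8.
Then F(pi) - F(0) = (pi/2) - (0) = pi/2.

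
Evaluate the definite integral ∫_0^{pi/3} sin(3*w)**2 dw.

Use the identity sin^2(3*w) = (1 - cos(6*w))/2.
An antiderivative is F(w) = w/2 - sin(6*w)/12.
Then F(pi/3) - F(0) = (pi/6) - (0) = pi/6.

pi/6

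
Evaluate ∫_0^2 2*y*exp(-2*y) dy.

(-5 + exp(4))*exp(-4)/2

Integrate by parts once (u = y, dv = 2*exp(-2*y) dy).
An antiderivative is F(y) = (-2*y - 1)*exp(-2*y)/2.
Then F(2) - F(0) = (-5*exp(-4)/2) - (-1/2) = (-5 + exp(4))*exp(-4)/2.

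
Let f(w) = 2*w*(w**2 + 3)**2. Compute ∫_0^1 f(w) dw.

Let u = w**2 + 3, so du = 2*w dw. When w = 0, u = 3; when w = 1, u = 4.
The integral becomes ∫ u**2 du from 3 to 4, with antiderivative u**3/3.
Back in w: F(w) = (w**2 + 3)**3/3.
Then F(1) - F(0) = (64/3) - (9) = 37/3.

37/3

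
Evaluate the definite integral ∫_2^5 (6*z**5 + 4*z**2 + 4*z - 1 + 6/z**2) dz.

By the power rule, an antiderivative is F(z) = z**6 + 4*z**3/3 + 2*z**2 - z - 6/z.
Then F(5) - F(2) = (237532/15) - (233/3) = 78789/5.

78789/5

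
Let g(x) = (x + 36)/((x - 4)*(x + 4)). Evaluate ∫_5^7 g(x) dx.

-4*log(11) + 13*log(3)

Factor the denominator: x**2 - 16 = (x + 4)(x - 4).
Partial fractions: (x + 36)/((x - 4)*(x + 4)) = -4/(x + 4) + 5/(x - 4).
An antiderivative is F(x) = 5*log(x - 4) - 4*log(x + 4).
Then F(7) - F(5) = (-4*log(11) + 5*log(3)) - (-8*log(3)) = -4*log(11) + 13*log(3).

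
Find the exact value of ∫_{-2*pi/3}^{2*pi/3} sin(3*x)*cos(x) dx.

Use the identity sin(3*x)cos(x) = [sin(4*x) + sin(2*x)]/2.
An antiderivative is F(x) = -cos(2*x)/4 - cos(4*x)/8.
Then F(2*pi/3) - F(-2*pi/3) = (3/16) - (3/16) = 0.

0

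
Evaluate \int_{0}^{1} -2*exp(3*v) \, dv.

2/3 - 2*exp(3)/3

An antiderivative is F(v) = -2*exp(3*v)/3.
Then F(1) - F(0) = (-2*exp(3)/3) - (-2/3) = 2/3 - 2*exp(3)/3.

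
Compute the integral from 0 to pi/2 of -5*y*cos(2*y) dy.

Integrate by parts once (u = y, dv = -5*cos(2*y) dy).
An antiderivative is F(y) = -5*y*sin(2*y)/2 - 5*cos(2*y)/4.
Then F(pi/2) - F(0) = (5/4) - (-5/4) = 5/2.

5/2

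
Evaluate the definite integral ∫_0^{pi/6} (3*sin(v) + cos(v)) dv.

7/2 - 3*sqrt(3)/2

An antiderivative is F(v) = sin(v) - 3*cos(v).
Then F(pi/6) - F(0) = (1/2 - 3*sqrt(3)/2) - (-3) = 7/2 - 3*sqrt(3)/2.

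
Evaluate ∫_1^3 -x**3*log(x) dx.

5 - 81*log(3)/4

Integrate by parts once (u = ln x, dv = -x**3 dx).
An antiderivative is F(x) = -x**4*(4*log(x) - 1)/16.
Then F(3) - F(1) = (81/16 - 81*log(3)/4) - (1/16) = 5 - 81*log(3)/4.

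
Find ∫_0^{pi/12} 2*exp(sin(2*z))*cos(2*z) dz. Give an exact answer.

Let u = sin(2*z), so du = 2*cos(2*z) dz. When z = 0, u = 0; when z = pi/12, u = 1/2.
The integral becomes ∫ exp(u) du from 0 to 1/2, with antiderivative exp(u).
Back in z: F(z) = exp(sin(2*z)).
Then F(pi/12) - F(0) = (exp(1/2)) - (1) = -1 + exp(1/2).

-1 + exp(1/2)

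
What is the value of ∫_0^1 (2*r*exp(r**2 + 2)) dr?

Let u = r**2 + 2, so du = 2*r dr. When r = 0, u = 2; when r = 1, u = 3.
The integral becomes ∫ exp(u) du from 2 to 3, with antiderivative exp(u).
Back in r: F(r) = exp(r**2 + 2).
Then F(1) - F(0) = (exp(3)) - (exp(2)) = -exp(2) + exp(3).

-exp(2) + exp(3)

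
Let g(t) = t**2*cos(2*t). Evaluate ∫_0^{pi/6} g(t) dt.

Integrate by parts twice (u = t^2, dv = cos(2*t) dt).
An antiderivative is F(t) = t**2*sin(2*t)/2 + t*cos(2*t)/2 - sin(2*t)/4.
Then F(pi/6) - F(0) = (-sqrt(3)/8 + sqrt(3)*pi**2/144 + pi/24) - (0) = -sqrt(3)/8 + sqrt(3)*pi**2/144 + pi/24.

-sqrt(3)/8 + sqrt(3)*pi**2/144 + pi/24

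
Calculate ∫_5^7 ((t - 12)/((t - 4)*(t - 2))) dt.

-9*log(3) + 5*log(5)

Factor the denominator: t**2 - 6*t + 8 = (t - 2)(t - 4).
Partial fractions: (t - 12)/((t - 4)*(t - 2)) = 5/(t - 2) - 4/(t - 4).
An antiderivative is F(t) = -4*log(t - 4) + 5*log(t - 2).
Then F(7) - F(5) = (-4*log(3) + 5*log(5)) - (5*log(3)) = -9*log(3) + 5*log(5).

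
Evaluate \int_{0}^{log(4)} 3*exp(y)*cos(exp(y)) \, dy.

Let u = exp(y), so du = exp(y) dy. When y = 0, u = 1; when y = log(4), u = 4.
The integral becomes 3·∫ cos(u) du from 1 to 4, with antiderivative 3*sin(u).
Back in y: F(y) = 3*sin(exp(y)).
Then F(log(4)) - F(0) = (3*sin(4)) - (3*sin(1)) = -3*sin(1) + 3*sin(4).

-3*sin(1) + 3*sin(4)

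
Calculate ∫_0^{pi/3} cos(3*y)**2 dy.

pi/6

Use the identity cos^2(3*y) = (1 + cos(6*y))/2.
An antiderivative is F(y) = y/2 + sin(6*y)/12.
Then F(pi/3) - F(0) = (pi/6) - (0) = pi/6.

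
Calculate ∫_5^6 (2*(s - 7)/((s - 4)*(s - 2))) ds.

Factor the denominator: s**2 - 6*s + 8 = (s - 2)(s - 4).
Partial fractions: 2*(s - 7)/((s - 4)*(s - 2)) = 5/(s - 2) - 3/(s - 4).
An antiderivative is F(s) = -3*log(s - 4) + 5*log(s - 2).
Then F(6) - F(5) = (7*log(2)) - (5*log(3)) = -5*log(3) + 7*log(2).

-5*log(3) + 7*log(2)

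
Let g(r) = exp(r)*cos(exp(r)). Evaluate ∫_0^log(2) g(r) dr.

Let u = exp(r), so du = exp(r) dr. When r = 0, u = 1; when r = log(2), u = 2.
The integral becomes ∫ cos(u) du from 1 to 2, with antiderivative sin(u).
Back in r: F(r) = sin(exp(r)).
Then F(log(2)) - F(0) = (sin(2)) - (sin(1)) = -sin(1) + sin(2).

-sin(1) + sin(2)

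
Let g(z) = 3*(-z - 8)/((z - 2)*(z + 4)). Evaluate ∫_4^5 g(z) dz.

Factor the denominator: z**2 + 2*z - 8 = (z + 4)(z - 2).
Partial fractions: 3*(-z - 8)/((z - 2)*(z + 4)) = 2/(z + 4) - 5/(z - 2).
An antiderivative is F(z) = -5*log(z - 2) + 2*log(z + 4).
Then F(5) - F(4) = (-log(3)) - (log(2)) = -log(6).

-log(6)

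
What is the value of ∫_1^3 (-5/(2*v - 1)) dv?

An antiderivative is F(v) = -5*log(2*v - 1)/2.
Then F(3) - F(1) = (-5*log(5)/2) - (0) = -5*log(5)/2.

-5*log(5)/2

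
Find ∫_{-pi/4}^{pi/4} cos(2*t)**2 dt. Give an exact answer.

pi/4

Use the identity cos^2(2*t) = (1 + cos(4*t))/2.
An antiderivative is F(t) = t/2 + sin(4*t)/8.
Then F(pi/4) - F(-pi/4) = (pi/8) - (-pi/8) = pi/4.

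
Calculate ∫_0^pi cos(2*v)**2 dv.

pi/2

Use the identity cos^2(2*v) = (1 + cos(4*v))/2.
An antiderivative is F(v) = v/2 + sin(4*v)/8.
Then F(pi) - F(0) = (pi/2) - (0) = pi/2.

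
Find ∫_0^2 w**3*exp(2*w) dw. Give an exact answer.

Integrate by parts 3 times (u = w^3, dv = exp(2*w) dw).
An antiderivative is F(w) = (4*w**3 - 6*w**2 + 6*w - 3)*exp(2*w)/8.
Then F(2) - F(0) = (17*exp(4)/8) - (-3/8) = 3/8 + 17*exp(4)/8.

3/8 + 17*exp(4)/8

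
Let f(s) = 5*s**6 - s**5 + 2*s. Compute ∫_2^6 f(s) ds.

By the power rule, an antiderivative is F(s) = 5*s**7/7 - s**6/6 + s**2.
Then F(6) - F(2) = (1345500/7) - (1780/21) = 4034720/21.

4034720/21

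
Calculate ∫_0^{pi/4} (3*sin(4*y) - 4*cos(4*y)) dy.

3/2

An antiderivative is F(y) = -sin(4*y) - 3*cos(4*y)/4.
Then F(pi/4) - F(0) = (3/4) - (-3/4) = 3/2.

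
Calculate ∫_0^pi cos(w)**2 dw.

Use the identity cos^2(w) = (1 + cos(2*w))/2.
An antiderivative is F(w) = w/2 + sin(2*w)/4.
Then F(pi) - F(0) = (pi/2) - (0) = pi/2.

pi/2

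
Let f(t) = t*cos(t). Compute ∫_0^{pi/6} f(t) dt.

Integrate by parts once (u = t, dv = cos(t) dt).
An antiderivative is F(t) = t*sin(t) + cos(t).
Then F(pi/6) - F(0) = (pi/12 + sqrt(3)/2) - (1) = -1 + pi/12 + sqrt(3)/2.

-1 + pi/12 + sqrt(3)/2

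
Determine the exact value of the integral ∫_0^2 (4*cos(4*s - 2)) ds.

Let u = 4*s - 2, so du = 4 ds. When s = 0, u = -2; when s = 2, u = 6.
The integral becomes ∫ cos(u) du from -2 to 6, with antiderivative sin(u).
Back in s: F(s) = sin(4*s - 2).
Then F(2) - F(0) = (sin(6)) - (-sin(2)) = sin(6) + sin(2).

sin(6) + sin(2)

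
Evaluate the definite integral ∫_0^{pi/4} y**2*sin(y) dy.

-2 - sqrt(2)*pi**2/32 + sqrt(2)*pi/4 + sqrt(2)

Integrate by parts twice (u = y^2, dv = sin(y) dy).
An antiderivative is F(y) = -y**2*cos(y) + 2*y*sin(y) + 2*cos(y).
Then F(pi/4) - F(0) = (sqrt(2)*(-pi**2 + 8*pi + 32)/32) - (2) = -2 - sqrt(2)*pi**2/32 + sqrt(2)*pi/4 + sqrt(2).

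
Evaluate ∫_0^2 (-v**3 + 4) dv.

4

By the power rule, an antiderivative is F(v) = -v**4/4 + 4*v.
Then F(2) - F(0) = (4) - (0) = 4.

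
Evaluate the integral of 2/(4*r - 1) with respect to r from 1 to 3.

An antiderivative is F(r) = log(4*r - 1)/2.
Then F(3) - F(1) = (log(11)/2) - (log(3)/2) = -log(3)/2 + log(11)/2.

-log(3)/2 + log(11)/2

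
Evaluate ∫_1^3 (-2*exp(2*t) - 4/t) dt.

An antiderivative is F(t) = -exp(2*t) - 4*log(t).
Then F(3) - F(1) = (-exp(6) - log(81)) - (-exp(2)) = -exp(6) - log(81) + exp(2).

-exp(6) - log(81) + exp(2)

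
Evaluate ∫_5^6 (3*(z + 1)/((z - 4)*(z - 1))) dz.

-2*log(5) + 9*log(2)

Factor the denominator: z**2 - 5*z + 4 = (z - 1)(z - 4).
Partial fractions: 3*(z + 1)/((z - 4)*(z - 1)) = -2/(z - 1) + 5/(z - 4).
An antiderivative is F(z) = 5*log(z - 4) - 2*log(z - 1).
Then F(6) - F(5) = (log(32/25)) - (-log(16)) = -2*log(5) + 9*log(2).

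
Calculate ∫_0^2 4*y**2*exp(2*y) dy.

-1 + 5*exp(4)

Integrate by parts twice (u = y^2, dv = 4*exp(2*y) dy).
An antiderivative is F(y) = (2*y**2 - 2*y + 1)*exp(2*y).
Then F(2) - F(0) = (5*exp(4)) - (1) = -1 + 5*exp(4).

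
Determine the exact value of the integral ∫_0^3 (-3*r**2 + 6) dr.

By the power rule, an antiderivative is F(r) = -r**3 + 6*r.
Then F(3) - F(0) = (-9) - (0) = -9.

-9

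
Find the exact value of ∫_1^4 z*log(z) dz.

Integrate by parts once (u = ln z, dv = z dz).
An antiderivative is F(z) = z**2*(2*log(z) - 1)/4.
Then F(4) - F(1) = (-4 + 16*log(2)) - (-1/4) = -15/4 + 16*log(2).

-15/4 + 16*log(2)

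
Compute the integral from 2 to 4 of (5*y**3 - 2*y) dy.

By the power rule, an antiderivative is F(y) = 5*y**4/4 - y**2.
Then F(4) - F(2) = (304) - (16) = 288.

288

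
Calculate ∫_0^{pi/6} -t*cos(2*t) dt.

-sqrt(3)*pi/24 + 1/8

Integrate by parts once (u = t, dv = -cos(2*t) dt).
An antiderivative is F(t) = -t*sin(2*t)/2 - cos(2*t)/4.
Then F(pi/6) - F(0) = (-sqrt(3)*pi/24 - 1/8) - (-1/4) = -sqrt(3)*pi/24 + 1/8.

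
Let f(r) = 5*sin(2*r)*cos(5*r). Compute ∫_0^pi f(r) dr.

-20/21

Use the identity sin(2*r)cos(5*r) = [sin(7*r) + sin(-3*r)]/2.
An antiderivative is F(r) = 5*cos(3*r)/6 - 5*cos(7*r)/14.
Then F(pi) - F(0) = (-10/21) - (10/21) = -20/21.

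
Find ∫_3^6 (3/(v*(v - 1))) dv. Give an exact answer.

Factor the denominator: v**2 - v = v(v - 1).
Partial fractions: 3/(v*(v - 1)) = -3/v + 3/(v - 1).
An antiderivative is F(v) = -3*log(v) + 3*log(v - 1).
Then F(6) - F(3) = (-3*log(3) - 3*log(2) + 3*log(5)) - (log(8/27)) = -6*log(2) + 3*log(5).

-6*log(2) + 3*log(5)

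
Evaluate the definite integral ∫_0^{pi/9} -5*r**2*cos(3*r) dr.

-5*pi/81 - 5*sqrt(3)*pi**2/486 + 5*sqrt(3)/27

Integrate by parts twice (u = r^2, dv = -5*cos(3*r) dr).
An antiderivative is F(r) = -5*r**2*sin(3*r)/3 - 10*r*cos(3*r)/9 + 10*sin(3*r)/27.
Then F(pi/9) - F(0) = (-5*pi/81 - 5*sqrt(3)*pi**2/486 + 5*sqrt(3)/27) - (0) = -5*pi/81 - 5*sqrt(3)*pi**2/486 + 5*sqrt(3)/27.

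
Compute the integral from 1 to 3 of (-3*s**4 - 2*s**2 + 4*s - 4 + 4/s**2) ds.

By the power rule, an antiderivative is F(s) = -3*s**5/5 - 2*s**3/3 + 2*s**2 - 4*s - 4/s.
Then F(3) - F(1) = (-2387/15) - (-109/15) = -2278/15.

-2278/15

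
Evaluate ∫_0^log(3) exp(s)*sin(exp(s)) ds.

cos(1) - cos(3)

Let u = exp(s), so du = exp(s) ds. When s = 0, u = 1; when s = log(3), u = 3.
The integral becomes ∫ sin(u) du from 1 to 3, with antiderivative -cos(u).
Back in s: F(s) = -cos(exp(s)).
Then F(log(3)) - F(0) = (-cos(3)) - (-cos(1)) = cos(1) - cos(3).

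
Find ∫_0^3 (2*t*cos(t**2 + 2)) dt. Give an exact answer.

sin(11) - sin(2)

Let u = t**2 + 2, so du = 2*t dt. When t = 0, u = 2; when t = 3, u = 11.
The integral becomes ∫ cos(u) du from 2 to 11, with antiderivative sin(u).
Back in t: F(t) = sin(t**2 + 2).
Then F(3) - F(0) = (sin(11)) - (sin(2)) = sin(11) - sin(2).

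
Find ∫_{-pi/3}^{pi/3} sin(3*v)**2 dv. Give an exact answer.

pi/3

Use the identity sin^2(3*v) = (1 - cos(6*v))/2.
An antiderivative is F(v) = v/2 - sin(6*v)/12.
Then F(pi/3) - F(-pi/3) = (pi/6) - (-pi/6) = pi/3.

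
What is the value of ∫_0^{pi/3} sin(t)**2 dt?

Use the identity sin^2(t) = (1 - cos(2*t))/2.
An antiderivative is F(t) = t/2 - sin(2*t)/4.
Then F(pi/3) - F(0) = (-sqrt(3)/8 + pi/6) - (0) = -sqrt(3)/8 + pi/6.

-sqrt(3)/8 + pi/6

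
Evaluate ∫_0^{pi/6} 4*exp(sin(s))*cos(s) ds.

Let u = sin(s), so du = cos(s) ds. When s = 0, u = 0; when s = pi/6, u = 1/2.
The integral becomes 4·∫ exp(u) du from 0 to 1/2, with antiderivative 4*exp(u).
Back in s: F(s) = 4*exp(sin(s)).
Then F(pi/6) - F(0) = (4*exp(1/2)) - (4) = -4 + 4*exp(1/2).

-4 + 4*exp(1/2)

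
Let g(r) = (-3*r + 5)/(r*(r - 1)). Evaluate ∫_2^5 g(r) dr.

-5*log(5) + 9*log(2)

Factor the denominator: r**2 - r = r(r - 1).
Partial fractions: (-3*r + 5)/(r*(r - 1)) = -5/r + 2/(r - 1).
An antiderivative is F(r) = -5*log(r) + 2*log(r - 1).
Then F(5) - F(2) = (-5*log(5) + 4*log(2)) - (-log(32)) = -5*log(5) + 9*log(2).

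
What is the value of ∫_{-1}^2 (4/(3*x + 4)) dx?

An antiderivative is F(x) = 4*log(3*x + 4)/3.
Then F(2) - F(-1) = (4*log(10)/3) - (0) = 4*log(10)/3.

4*log(10)/3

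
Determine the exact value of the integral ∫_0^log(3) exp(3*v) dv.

Let u = exp(v), so du = exp(v) dv. When v = 0, u = 1; when v = log(3), u = 3.
The integral becomes ∫ u**2 du from 1 to 3, with antiderivative u**3/3.
Back in v: F(v) = exp(3*v)/3.
Then F(log(3)) - F(0) = (9) - (1/3) = 26/3.

26/3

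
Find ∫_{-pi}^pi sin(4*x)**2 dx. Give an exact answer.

pi

Use the identity sin^2(4*x) = (1 - cos(8*x))/2.
An antiderivative is F(x) = x/2 - sin(8*x)/16.
Then F(pi) - F(-pi) = (pi/2) - (-pi/2) = pi.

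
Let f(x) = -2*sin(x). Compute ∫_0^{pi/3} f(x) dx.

-1

An antiderivative is F(x) = 2*cos(x).
Then F(pi/3) - F(0) = (1) - (2) = -1.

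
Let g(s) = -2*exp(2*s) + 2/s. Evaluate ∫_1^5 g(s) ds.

-exp(10) + log(25) + exp(2)

An antiderivative is F(s) = -exp(2*s) + 2*log(s).
Then F(5) - F(1) = (-exp(10) + log(25)) - (-exp(2)) = -exp(10) + log(25) + exp(2).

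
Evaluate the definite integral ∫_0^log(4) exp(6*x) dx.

1365/2

Let u = exp(x), so du = exp(x) dx. When x = 0, u = 1; when x = log(4), u = 4.
The integral becomes ∫ u**5 du from 1 to 4, with antiderivative u**6/6.
Back in x: F(x) = exp(6*x)/6.
Then F(log(4)) - F(0) = (2048/3) - (1/6) = 1365/2.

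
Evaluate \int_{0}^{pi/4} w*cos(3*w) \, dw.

Integrate by parts once (u = w, dv = cos(3*w) dw).
An antiderivative is F(w) = w*sin(3*w)/3 + cos(3*w)/9.
Then F(pi/4) - F(0) = (sqrt(2)*(-4 + 3*pi)/72) - (1/9) = -1/9 - sqrt(2)/18 + sqrt(2)*pi/24.

-1/9 - sqrt(2)/18 + sqrt(2)*pi/24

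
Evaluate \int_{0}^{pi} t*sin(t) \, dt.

pi

Integrate by parts once (u = t, dv = sin(t) dt).
An antiderivative is F(t) = -t*cos(t) + sin(t).
Then F(pi) - F(0) = (pi) - (0) = pi.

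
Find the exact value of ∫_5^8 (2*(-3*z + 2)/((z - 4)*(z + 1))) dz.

Factor the denominator: z**2 - 3*z - 4 = (z + 1)(z - 4).
Partial fractions: 2*(-3*z + 2)/((z - 4)*(z + 1)) = -2/(z + 1) - 4/(z - 4).
An antiderivative is F(z) = -4*log(z - 4) - 2*log(z + 1).
Then F(8) - F(5) = (-8*log(2) - 4*log(3)) - (-log(36)) = -6*log(2) - 2*log(3).

-6*log(2) - 2*log(3)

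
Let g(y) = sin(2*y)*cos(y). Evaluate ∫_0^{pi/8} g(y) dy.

Use the identity sin(2*y)cos(y) = [sin(3*y) + sin(y)]/2.
An antiderivative is F(y) = -cos(y)/2 - cos(3*y)/6.
Then F(pi/8) - F(0) = (-sqrt(sqrt(2) + 2)/4 - sqrt(2 - sqrt(2))/12) - (-2/3) = -sqrt(sqrt(2) + 2)/4 - sqrt(2 - sqrt(2))/12 + 2/3.

-sqrt(sqrt(2) + 2)/4 - sqrt(2 - sqrt(2))/12 + 2/3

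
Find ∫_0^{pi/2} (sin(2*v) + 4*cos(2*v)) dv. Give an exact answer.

1

An antiderivative is F(v) = 2*sin(2*v) - cos(2*v)/2.
Then F(pi/2) - F(0) = (1/2) - (-1/2) = 1.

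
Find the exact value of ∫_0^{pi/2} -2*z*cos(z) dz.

Integrate by parts once (u = z, dv = -2*cos(z) dz).
An antiderivative is F(z) = -2*z*sin(z) - 2*cos(z).
Then F(pi/2) - F(0) = (-pi) - (-2) = 2 - pi.

2 - pi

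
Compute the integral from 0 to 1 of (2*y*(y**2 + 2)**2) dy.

19/3

Let u = y**2 + 2, so du = 2*y dy. When y = 0, u = 2; when y = 1, u = 3.
The integral becomes ∫ u**2 du from 2 to 3, with antiderivative u**3/3.
Back in y: F(y) = (y**2 + 2)**3/3.
Then F(1) - F(0) = (9) - (8/3) = 19/3.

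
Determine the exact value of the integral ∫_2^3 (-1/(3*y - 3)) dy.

An antiderivative is F(y) = -log(3*y - 3)/3.
Then F(3) - F(2) = (-log(6)/3) - (-log(3)/3) = -log(6)/3 + log(3)/3.

-log(6)/3 + log(3)/3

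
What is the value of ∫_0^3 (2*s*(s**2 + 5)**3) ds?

37791/4

Let u = s**2 + 5, so du = 2*s ds. When s = 0, u = 5; when s = 3, u = 14.
The integral becomes ∫ u**3 du from 5 to 14, with antiderivative u**4/4.
Back in s: F(s) = (s**2 + 5)**4/4.
Then F(3) - F(0) = (9604) - (625/4) = 37791/4.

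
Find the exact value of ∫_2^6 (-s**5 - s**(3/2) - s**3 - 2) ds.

-24280/3 - 72*sqrt(6)/5 + 8*sqrt(2)/5

By the power rule, an antiderivative is F(s) = -s**6/6 - 2*s**(5/2)/5 - s**4/4 - 2*s.
Then F(6) - F(2) = (-8112 - 72*sqrt(6)/5) - (-56/3 - 8*sqrt(2)/5) = -24280/3 - 72*sqrt(6)/5 + 8*sqrt(2)/5.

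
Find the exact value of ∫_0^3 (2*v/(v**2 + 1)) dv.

log(10)

Let u = v**2 + 1, so du = 2*v dv. When v = 0, u = 1; when v = 3, u = 10.
The integral becomes ∫ 1/u du from 1 to 10, with antiderivative log(u).
Back in v: F(v) = log(v**2 + 1).
Then F(3) - F(0) = (log(10)) - (0) = log(10).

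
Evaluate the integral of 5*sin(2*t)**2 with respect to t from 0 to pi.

Use the identity sin^2(2*t) = (1 - cos(4*t))/2.
An antiderivative is F(t) = 5*t/2 - 5*sin(4*t)/8.
Then F(pi) - F(0) = (5*pi/2) - (0) = 5*pi/2.

5*pi/2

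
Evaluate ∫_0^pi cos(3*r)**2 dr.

pi/2

Use the identity cos^2(3*r) = (1 + cos(6*r))/2.
An antiderivative is F(r) = r/2 + sin(6*r)/12.
Then F(pi) - F(0) = (pi/2) - (0) = pi/2.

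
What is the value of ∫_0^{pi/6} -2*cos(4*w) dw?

-sqrt(3)/4

An antiderivative is F(w) = -sin(4*w)/2.
Then F(pi/6) - F(0) = (-sqrt(3)/4) - (0) = -sqrt(3)/4.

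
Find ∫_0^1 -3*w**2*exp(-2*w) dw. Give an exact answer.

-3/4 + 15*exp(-2)/4

Integrate by parts twice (u = w^2, dv = -3*exp(-2*w) dw).
An antiderivative is F(w) = (6*w**2 + 6*w + 3)*exp(-2*w)/4.
Then F(1) - F(0) = (15*exp(-2)/4) - (3/4) = -3/4 + 15*exp(-2)/4.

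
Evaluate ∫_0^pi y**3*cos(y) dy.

12 - 3*pi**2

Integrate by parts 3 times (u = y^3, dv = cos(y) dy).
An antiderivative is F(y) = y**3*sin(y) + 3*y**2*cos(y) - 6*y*sin(y) - 6*cos(y).
Then F(pi) - F(0) = (6 - 3*pi**2) - (-6) = 12 - 3*pi**2.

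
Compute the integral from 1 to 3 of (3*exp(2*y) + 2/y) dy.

-3*exp(2)/2 + log(9) + 3*exp(6)/2

An antiderivative is F(y) = 3*exp(2*y)/2 + 2*log(y).
Then F(3) - F(1) = (log(9) + 3*exp(6)/2) - (3*exp(2)/2) = -3*exp(2)/2 + log(9) + 3*exp(6)/2.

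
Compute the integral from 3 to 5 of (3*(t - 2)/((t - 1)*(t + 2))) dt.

Factor the denominator: t**2 + t - 2 = (t + 2)(t - 1).
Partial fractions: 3*(t - 2)/((t - 1)*(t + 2)) = 4/(t + 2) - 1/(t - 1).
An antiderivative is F(t) = -log(t - 1) + 4*log(t + 2).
Then F(5) - F(3) = (-2*log(2) + 4*log(7)) - (-log(2) + 4*log(5)) = -4*log(5) - log(2) + 4*log(7).

-4*log(5) - log(2) + 4*log(7)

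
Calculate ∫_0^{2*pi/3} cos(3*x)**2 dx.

Use the identity cos^2(3*x) = (1 + cos(6*x))/2.
An antiderivative is F(x) = x/2 + sin(6*x)/12.
Then F(2*pi/3) - F(0) = (pi/3) - (0) = pi/3.

pi/3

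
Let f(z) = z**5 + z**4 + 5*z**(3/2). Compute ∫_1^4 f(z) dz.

9491/10

By the power rule, an antiderivative is F(z) = z**6/6 + 2*z**(5/2) + z**5/5.
Then F(4) - F(1) = (14272/15) - (71/30) = 9491/10.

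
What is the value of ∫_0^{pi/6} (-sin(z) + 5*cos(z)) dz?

sqrt(3)/2 + 3/2

An antiderivative is F(z) = 5*sin(z) + cos(z).
Then F(pi/6) - F(0) = (sqrt(3)/2 + 5/2) - (1) = sqrt(3)/2 + 3/2.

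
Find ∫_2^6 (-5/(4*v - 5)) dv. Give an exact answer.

An antiderivative is F(v) = -5*log(4*v - 5)/4.
Then F(6) - F(2) = (-5*log(19)/4) - (-5*log(3)/4) = -5*log(19)/4 + 5*log(3)/4.

-5*log(19)/4 + 5*log(3)/4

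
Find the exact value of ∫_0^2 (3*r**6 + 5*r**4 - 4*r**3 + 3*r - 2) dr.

By the power rule, an antiderivative is F(r) = 3*r**7/7 + r**5 - r**4 + 3*r**2/2 - 2*r.
Then F(2) - F(0) = (510/7) - (0) = 510/7.

510/7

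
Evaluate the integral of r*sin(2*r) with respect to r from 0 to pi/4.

Integrate by parts once (u = r, dv = sin(2*r) dr).
An antiderivative is F(r) = -r*cos(2*r)/2 + sin(2*r)/4.
Then F(pi/4) - F(0) = (1/4) - (0) = 1/4.

1/4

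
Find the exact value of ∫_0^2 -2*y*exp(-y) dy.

Integrate by parts once (u = y, dv = -2*exp(-y) dy).
An antiderivative is F(y) = (2*y + 2)*exp(-y).
Then F(2) - F(0) = (6*exp(-2)) - (2) = -2 + 6*exp(-2).

-2 + 6*exp(-2)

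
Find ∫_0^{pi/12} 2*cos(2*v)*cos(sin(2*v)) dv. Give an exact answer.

Let u = sin(2*v), so du = 2*cos(2*v) dv. When v = 0, u = 0; when v = pi/12, u = 1/2.
The integral becomes ∫ cos(u) du from 0 to 1/2, with antiderivative sin(u).
Back in v: F(v) = sin(sin(2*v)).
Then F(pi/12) - F(0) = (sin(1/2)) - (0) = sin(1/2).

sin(1/2)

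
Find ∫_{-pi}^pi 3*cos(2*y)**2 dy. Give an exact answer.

3*pi

Use the identity cos^2(2*y) = (1 + cos(4*y))/2.
An antiderivative is F(y) = 3*y/2 + 3*sin(4*y)/8.
Then F(pi) - F(-pi) = (3*pi/2) - (-3*pi/2) = 3*pi.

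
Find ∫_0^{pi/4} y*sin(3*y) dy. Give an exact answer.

sqrt(2)*(4 + 3*pi)/72

Integrate by parts once (u = y, dv = sin(3*y) dy).
An antiderivative is F(y) = -y*cos(3*y)/3 + sin(3*y)/9.
Then F(pi/4) - F(0) = (sqrt(2)*(4 + 3*pi)/72) - (0) = sqrt(2)*(4 + 3*pi)/72.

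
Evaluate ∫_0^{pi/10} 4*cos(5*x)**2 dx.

pi/5

Use the identity cos^2(5*x) = (1 + cos(10*x))/2.
An antiderivative is F(x) = 2*x + sin(10*x)/5.
Then F(pi/10) - F(0) = (pi/5) - (0) = pi/5.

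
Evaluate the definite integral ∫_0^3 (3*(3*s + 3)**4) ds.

Let u = 3*s + 3, so du = 3 ds. When s = 0, u = 3; when s = 3, u = 12.
The integral becomes ∫ u**4 du from 3 to 12, with antiderivative u**5/5.
Back in s: F(s) = (3*s + 3)**5/5.
Then F(3) - F(0) = (248832/5) - (243/5) = 248589/5.

248589/5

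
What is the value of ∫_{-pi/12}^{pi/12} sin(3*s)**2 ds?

Use the identity sin^2(3*s) = (1 - cos(6*s))/2.
An antiderivative is F(s) = s/2 - sin(6*s)/12.
Then F(pi/12) - F(-pi/12) = (-1/12 + pi/24) - (1/12 - pi/24) = -1/6 + pi/12.

-1/6 + pi/12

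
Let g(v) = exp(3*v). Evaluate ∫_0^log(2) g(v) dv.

7/3

Let u = exp(v), so du = exp(v) dv. When v = 0, u = 1; when v = log(2), u = 2.
The integral becomes ∫ u**2 du from 1 to 2, with antiderivative u**3/3.
Back in v: F(v) = exp(3*v)/3.
Then F(log(2)) - F(0) = (8/3) - (1/3) = 7/3.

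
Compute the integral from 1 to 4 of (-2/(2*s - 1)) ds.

-log(7)

An antiderivative is F(s) = -log(2*s - 1).
Then F(4) - F(1) = (-log(7)) - (0) = -log(7).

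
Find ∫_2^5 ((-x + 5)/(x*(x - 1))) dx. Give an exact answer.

Factor the denominator: x**2 - x = x(x - 1).
Partial fractions: (-x + 5)/(x*(x - 1)) = -5/x + 4/(x - 1).
An antiderivative is F(x) = -5*log(x) + 4*log(x - 1).
Then F(5) - F(2) = (-5*log(5) + 8*log(2)) - (-log(32)) = -5*log(5) + 13*log(2).

-5*log(5) + 13*log(2)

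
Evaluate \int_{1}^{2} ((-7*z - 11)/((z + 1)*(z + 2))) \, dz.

Factor the denominator: z**2 + 3*z + 2 = (z + 2)(z + 1).
Partial fractions: (-7*z - 11)/((z + 1)*(z + 2)) = -3/(z + 2) - 4/(z + 1).
An antiderivative is F(z) = -4*log(z + 1) - 3*log(z + 2).
Then F(2) - F(1) = (-4*log(3) - 6*log(2)) - (-3*log(3) - 4*log(2)) = -log(12).

-log(12)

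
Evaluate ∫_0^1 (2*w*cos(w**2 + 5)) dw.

sin(6) - sin(5)

Let u = w**2 + 5, so du = 2*w dw. When w = 0, u = 5; when w = 1, u = 6.
The integral becomes ∫ cos(u) du from 5 to 6, with antiderivative sin(u).
Back in w: F(w) = sin(w**2 + 5).
Then F(1) - F(0) = (sin(6)) - (sin(5)) = sin(6) - sin(5).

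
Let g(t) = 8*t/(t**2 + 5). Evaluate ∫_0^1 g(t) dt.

Let u = t**2 + 5, so du = 2*t dt. When t = 0, u = 5; when t = 1, u = 6.
The integral becomes 4·∫ 1/u du from 5 to 6, with antiderivative 4*log(u).
Back in t: F(t) = 4*log(t**2 + 5).
Then F(1) - F(0) = (4*log(2) + 4*log(3)) - (4*log(5)) = -4*log(5) + 4*log(2) + 4*log(3).

-4*log(5) + 4*log(2) + 4*log(3)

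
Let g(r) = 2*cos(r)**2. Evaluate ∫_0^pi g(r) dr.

pi

Use the identity cos^2(r) = (1 + cos(2*r))/2.
An antiderivative is F(r) = r + sin(2*r)/2.
Then F(pi) - F(0) = (pi) - (0) = pi.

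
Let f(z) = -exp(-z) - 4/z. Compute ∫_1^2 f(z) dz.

An antiderivative is F(z) = -4*log(z) + exp(-z).
Then F(2) - F(1) = (-4*log(2) + exp(-2)) - (exp(-1)) = -4*log(2) - exp(-1) + exp(-2).

-4*log(2) - exp(-1) + exp(-2)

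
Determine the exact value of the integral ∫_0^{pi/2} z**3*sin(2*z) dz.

pi*(-6 + pi**2)/16

Integrate by parts 3 times (u = z^3, dv = sin(2*z) dz).
An antiderivative is F(z) = -z**3*cos(2*z)/2 + 3*z**2*sin(2*z)/4 + 3*z*cos(2*z)/4 - 3*sin(2*z)/8.
Then F(pi/2) - F(0) = (pi*(-6 + pi**2)/16) - (0) = pi*(-6 + pi**2)/16.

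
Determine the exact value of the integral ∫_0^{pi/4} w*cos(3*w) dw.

Integrate by parts once (u = w, dv = cos(3*w) dw).
An antiderivative is F(w) = w*sin(3*w)/3 + cos(3*w)/9.
Then F(pi/4) - F(0) = (sqrt(2)*(-4 + 3*pi)/72) - (1/9) = -1/9 - sqrt(2)/18 + sqrt(2)*pi/24.

-1/9 - sqrt(2)/18 + sqrt(2)*pi/24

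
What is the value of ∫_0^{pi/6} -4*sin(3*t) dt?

-4/3

An antiderivative is F(t) = 4*cos(3*t)/3.
Then F(pi/6) - F(0) = (0) - (4/3) = -4/3.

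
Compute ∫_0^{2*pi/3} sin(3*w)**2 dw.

pi/3

Use the identity sin^2(3*w) = (1 - cos(6*w))/2.
An antiderivative is F(w) = w/2 - sin(6*w)/12.
Then F(2*pi/3) - F(0) = (pi/3) - (0) = pi/3.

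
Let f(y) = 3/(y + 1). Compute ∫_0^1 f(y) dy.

log(8)

An antiderivative is F(y) = 3*log(y + 1).
Then F(1) - F(0) = (log(8)) - (0) = log(8).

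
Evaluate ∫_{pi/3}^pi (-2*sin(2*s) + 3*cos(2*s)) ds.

An antiderivative is F(s) = 3*sin(2*s)/2 + cos(2*s).
Then F(pi) - F(pi/3) = (1) - (-1/2 + 3*sqrt(3)/4) = 3/2 - 3*sqrt(3)/4.

3/2 - 3*sqrt(3)/4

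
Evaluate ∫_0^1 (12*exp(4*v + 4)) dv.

Let u = 4*v + 4, so du = 4 dv. When v = 0, u = 4; when v = 1, u = 8.
The integral becomes 3·∫ exp(u) du from 4 to 8, with antiderivative 3*exp(u).
Back in v: F(v) = 3*exp(4*v + 4).
Then F(1) - F(0) = (3*exp(8)) - (3*exp(4)) = -3*(1 - exp(4))*exp(4).

-3*(1 - exp(4))*exp(4)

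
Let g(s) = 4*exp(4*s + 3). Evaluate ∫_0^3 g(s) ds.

-exp(3) + exp(15)

Let u = 4*s + 3, so du = 4 ds. When s = 0, u = 3; when s = 3, u = 15.
The integral becomes ∫ exp(u) du from 3 to 15, with antiderivative exp(u).
Back in s: F(s) = exp(4*s + 3).
Then F(3) - F(0) = (exp(15)) - (exp(3)) = -exp(3) + exp(15).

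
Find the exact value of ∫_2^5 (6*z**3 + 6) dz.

1863/2

By the power rule, an antiderivative is F(z) = 3*z**4/2 + 6*z.
Then F(5) - F(2) = (1935/2) - (36) = 1863/2.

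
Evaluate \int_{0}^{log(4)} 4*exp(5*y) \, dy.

4092/5

Let u = exp(y), so du = exp(y) dy. When y = 0, u = 1; when y = log(4), u = 4.
The integral becomes 4·∫ u**4 du from 1 to 4, with antiderivative 4*u**5/5.
Back in y: F(y) = 4*exp(5*y)/5.
Then F(log(4)) - F(0) = (4096/5) - (4/5) = 4092/5.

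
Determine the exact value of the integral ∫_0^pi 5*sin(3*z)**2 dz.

5*pi/2

Use the identity sin^2(3*z) = (1 - cos(6*z))/2.
An antiderivative is F(z) = 5*z/2 - 5*sin(6*z)/12.
Then F(pi) - F(0) = (5*pi/2) - (0) = 5*pi/2.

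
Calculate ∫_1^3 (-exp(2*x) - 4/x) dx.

-exp(6)/2 - log(81) + exp(2)/2

An antiderivative is F(x) = -exp(2*x)/2 - 4*log(x).
Then F(3) - F(1) = (-exp(6)/2 - log(81)) - (-exp(2)/2) = -exp(6)/2 - log(81) + exp(2)/2.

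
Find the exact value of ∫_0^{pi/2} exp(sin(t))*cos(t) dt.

Let u = sin(t), so du = cos(t) dt. When t = 0, u = 0; when t = pi/2, u = 1.
The integral becomes ∫ exp(u) du from 0 to 1, with antiderivative exp(u).
Back in t: F(t) = exp(sin(t)).
Then F(pi/2) - F(0) = (E) - (1) = -1 + E.

-1 + E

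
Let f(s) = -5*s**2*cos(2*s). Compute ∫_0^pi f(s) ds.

-5*pi/2

Integrate by parts twice (u = s^2, dv = -5*cos(2*s) ds).
An antiderivative is F(s) = -5*s**2*sin(2*s)/2 - 5*s*cos(2*s)/2 + 5*sin(2*s)/4.
Then F(pi) - F(0) = (-5*pi/2) - (0) = -5*pi/2.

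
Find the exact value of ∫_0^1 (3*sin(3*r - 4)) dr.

Let u = 3*r - 4, so du = 3 dr. When r = 0, u = -4; when r = 1, u = -1.
The integral becomes ∫ sin(u) du from -4 to -1, with antiderivative -cos(u).
Back in r: F(r) = -cos(3*r - 4).
Then F(1) - F(0) = (-cos(1)) - (-cos(4)) = cos(4) - cos(1).

cos(4) - cos(1)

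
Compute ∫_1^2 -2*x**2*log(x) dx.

14/9 - 16*log(2)/3

Integrate by parts once (u = ln x, dv = -2*x**2 dx).
An antiderivative is F(x) = -2*x**3*(3*log(x) - 1)/9.
Then F(2) - F(1) = (16/9 - 16*log(2)/3) - (2/9) = 14/9 - 16*log(2)/3.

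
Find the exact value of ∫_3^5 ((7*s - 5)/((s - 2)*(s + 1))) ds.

Factor the denominator: s**2 - s - 2 = (s + 1)(s - 2).
Partial fractions: (7*s - 5)/((s - 2)*(s + 1)) = 4/(s + 1) + 3/(s - 2).
An antiderivative is F(s) = 3*log(s - 2) + 4*log(s + 1).
Then F(5) - F(3) = (4*log(2) + 7*log(3)) - (8*log(2)) = -4*log(2) + 7*log(3).

-4*log(2) + 7*log(3)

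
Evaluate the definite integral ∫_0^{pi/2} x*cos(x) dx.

-1 + pi/2

Integrate by parts once (u = x, dv = cos(x) dx).
An antiderivative is F(x) = x*sin(x) + cos(x).
Then F(pi/2) - F(0) = (pi/2) - (1) = -1 + pi/2.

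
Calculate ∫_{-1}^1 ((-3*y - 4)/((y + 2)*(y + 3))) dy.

Factor the denominator: y**2 + 5*y + 6 = (y + 3)(y + 2).
Partial fractions: (-3*y - 4)/((y + 2)*(y + 3)) = -5/(y + 3) + 2/(y + 2).
An antiderivative is F(y) = 2*log(y + 2) - 5*log(y + 3).
Then F(1) - F(-1) = (-10*log(2) + 2*log(3)) - (-log(32)) = log(9/32).

log(9/32)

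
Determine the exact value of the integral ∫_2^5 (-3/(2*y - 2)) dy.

An antiderivative is F(y) = -3*log(2*y - 2)/2.
Then F(5) - F(2) = (-9*log(2)/2) - (-3*log(2)/2) = -log(8).

-log(8)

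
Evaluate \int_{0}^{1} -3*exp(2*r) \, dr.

An antiderivative is F(r) = -3*exp(2*r)/2.
Then F(1) - F(0) = (-3*exp(2)/2) - (-3/2) = 3/2 - 3*exp(2)/2.

3/2 - 3*exp(2)/2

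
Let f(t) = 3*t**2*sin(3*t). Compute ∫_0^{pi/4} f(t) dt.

-2/9 - sqrt(2)/9 + sqrt(2)*pi/12 + sqrt(2)*pi**2/32

Integrate by parts twice (u = t^2, dv = 3*sin(3*t) dt).
An antiderivative is F(t) = -t**2*cos(3*t) + 2*t*sin(3*t)/3 + 2*cos(3*t)/9.
Then F(pi/4) - F(0) = (sqrt(2)*(-32 + 24*pi + 9*pi**2)/288) - (2/9) = -2/9 - sqrt(2)/9 + sqrt(2)*pi/12 + sqrt(2)*pi**2/32.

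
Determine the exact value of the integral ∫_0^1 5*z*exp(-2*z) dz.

5/4 - 15*exp(-2)/4

Integrate by parts once (u = z, dv = 5*exp(-2*z) dz).
An antiderivative is F(z) = (-10*z - 5)*exp(-2*z)/4.
Then F(1) - F(0) = (-15*exp(-2)/4) - (-5/4) = 5/4 - 15*exp(-2)/4.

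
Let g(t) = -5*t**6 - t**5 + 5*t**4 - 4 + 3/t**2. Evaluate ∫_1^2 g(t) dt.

-509/7

By the power rule, an antiderivative is F(t) = -5*t**7/7 - t**6/6 + t**5 - 4*t - 3/t.
Then F(2) - F(1) = (-3343/42) - (-289/42) = -509/7.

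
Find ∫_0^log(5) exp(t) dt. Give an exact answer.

An antiderivative is F(t) = exp(t).
Then F(log(5)) - F(0) = (5) - (1) = 4.

4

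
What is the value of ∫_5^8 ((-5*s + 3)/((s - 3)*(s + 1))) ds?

-3*log(5) - 2*log(3) + 5*log(2)

Factor the denominator: s**2 - 2*s - 3 = (s + 1)(s - 3).
Partial fractions: (-5*s + 3)/((s - 3)*(s + 1)) = -2/(s + 1) - 3/(s - 3).
An antiderivative is F(s) = -3*log(s - 3) - 2*log(s + 1).
Then F(8) - F(5) = (-3*log(5) - 4*log(3)) - (-5*log(2) - 2*log(3)) = -3*log(5) - 2*log(3) + 5*log(2).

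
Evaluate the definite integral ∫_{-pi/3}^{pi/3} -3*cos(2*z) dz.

-3*sqrt(3)/2

An antiderivative is F(z) = -3*sin(2*z)/2.
Then F(pi/3) - F(-pi/3) = (-3*sqrt(3)/4) - (3*sqrt(3)/4) = -3*sqrt(3)/2.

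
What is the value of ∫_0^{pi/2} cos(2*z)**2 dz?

pi/4

Use the identity cos^2(2*z) = (1 + cos(4*z))/2.
An antiderivative is F(z) = z/2 + sin(4*z)/8.
Then F(pi/2) - F(0) = (pi/4) - (0) = pi/4.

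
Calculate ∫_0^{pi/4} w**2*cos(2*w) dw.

-1/4 + pi**2/32

Integrate by parts twice (u = w^2, dv = cos(2*w) dw).
An antiderivative is F(w) = w**2*sin(2*w)/2 + w*cos(2*w)/2 - sin(2*w)/4.
Then F(pi/4) - F(0) = (-1/4 + pi**2/32) - (0) = -1/4 + pi**2/32.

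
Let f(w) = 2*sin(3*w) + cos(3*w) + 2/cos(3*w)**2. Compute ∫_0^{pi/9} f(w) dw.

An antiderivative is F(w) = sin(3*w)/3 - 2*cos(3*w)/3 + 2*tan(3*w)/3.
Then F(pi/9) - F(0) = (-1/3 + 5*sqrt(3)/6) - (-2/3) = 1/3 + 5*sqrt(3)/6.

1/3 + 5*sqrt(3)/6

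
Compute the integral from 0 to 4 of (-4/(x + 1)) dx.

An antiderivative is F(x) = -4*log(x + 1).
Then F(4) - F(0) = (-4*log(5)) - (0) = -4*log(5).

-4*log(5)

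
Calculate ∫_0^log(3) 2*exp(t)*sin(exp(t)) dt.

2*cos(1) - 2*cos(3)

Let u = exp(t), so du = exp(t) dt. When t = 0, u = 1; when t = log(3), u = 3.
The integral becomes 2·∫ sin(u) du from 1 to 3, with antiderivative -2*cos(u).
Back in t: F(t) = -2*cos(exp(t)).
Then F(log(3)) - F(0) = (-2*cos(3)) - (-2*cos(1)) = 2*cos(1) - 2*cos(3).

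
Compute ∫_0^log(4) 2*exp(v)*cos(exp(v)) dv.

-2*sin(1) + 2*sin(4)

Let u = exp(v), so du = exp(v) dv. When v = 0, u = 1; when v = log(4), u = 4.
The integral becomes 2·∫ cos(u) du from 1 to 4, with antiderivative 2*sin(u).
Back in v: F(v) = 2*sin(exp(v)).
Then F(log(4)) - F(0) = (2*sin(4)) - (2*sin(1)) = -2*sin(1) + 2*sin(4).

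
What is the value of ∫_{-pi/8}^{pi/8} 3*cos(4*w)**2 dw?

3*pi/8

Use the identity cos^2(4*w) = (1 + cos(8*w))/2.
An antiderivative is F(w) = 3*w/2 + 3*sin(8*w)/16.
Then F(pi/8) - F(-pi/8) = (3*pi/16) - (-3*pi/16) = 3*pi/8.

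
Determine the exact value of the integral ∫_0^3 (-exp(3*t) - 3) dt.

An antiderivative is F(t) = -exp(3*t)/3 - 3*t.
Then F(3) - F(0) = (-exp(9)/3 - 9) - (-1/3) = -exp(9)/3 - 26/3.

-exp(9)/3 - 26/3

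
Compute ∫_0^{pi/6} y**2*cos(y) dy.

-1 + pi**2/72 + sqrt(3)*pi/6

Integrate by parts twice (u = y^2, dv = cos(y) dy).
An antiderivative is F(y) = y**2*sin(y) + 2*y*cos(y) - 2*sin(y).
Then F(pi/6) - F(0) = (-1 + pi**2/72 + sqrt(3)*pi/6) - (0) = -1 + pi**2/72 + sqrt(3)*pi/6.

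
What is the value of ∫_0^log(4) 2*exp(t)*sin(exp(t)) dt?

Let u = exp(t), so du = exp(t) dt. When t = 0, u = 1; when t = log(4), u = 4.
The integral becomes 2·∫ sin(u) du from 1 to 4, with antiderivative -2*cos(u).
Back in t: F(t) = -2*cos(exp(t)).
Then F(log(4)) - F(0) = (-2*cos(4)) - (-2*cos(1)) = 2*cos(1) - 2*cos(4).

2*cos(1) - 2*cos(4)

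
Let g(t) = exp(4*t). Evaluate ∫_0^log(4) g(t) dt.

Let u = exp(t), so du = exp(t) dt. When t = 0, u = 1; when t = log(4), u = 4.
The integral becomes ∫ u**3 du from 1 to 4, with antiderivative u**4/4.
Back in t: F(t) = exp(4*t)/4.
Then F(log(4)) - F(0) = (64) - (1/4) = 255/4.

255/4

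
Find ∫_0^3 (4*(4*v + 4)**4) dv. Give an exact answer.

Let u = 4*v + 4, so du = 4 dv. When v = 0, u = 4; when v = 3, u = 16.
The integral becomes ∫ u**4 du from 4 to 16, with antiderivative u**5/5.
Back in v: F(v) = (4*v + 4)**5/5.
Then F(3) - F(0) = (1048576/5) - (1024/5) = 1047552/5.

1047552/5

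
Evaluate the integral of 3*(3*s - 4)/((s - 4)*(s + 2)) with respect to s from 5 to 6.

-5*log(7) + 19*log(2)

Factor the denominator: s**2 - 2*s - 8 = (s + 2)(s - 4).
Partial fractions: 3*(3*s - 4)/((s - 4)*(s + 2)) = 5/(s + 2) + 4/(s - 4).
An antiderivative is F(s) = 4*log(s - 4) + 5*log(s + 2).
Then F(6) - F(5) = (19*log(2)) - (5*log(7)) = -5*log(7) + 19*log(2).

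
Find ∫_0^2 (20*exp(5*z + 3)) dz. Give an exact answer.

Let u = 5*z + 3, so du = 5 dz. When z = 0, u = 3; when z = 2, u = 13.
The integral becomes 4·∫ exp(u) du from 3 to 13, with antiderivative 4*exp(u).
Back in z: F(z) = 4*exp(5*z + 3).
Then F(2) - F(0) = (4*exp(13)) - (4*exp(3)) = -4*(1 - exp(10))*exp(3).

-4*(1 - exp(10))*exp(3)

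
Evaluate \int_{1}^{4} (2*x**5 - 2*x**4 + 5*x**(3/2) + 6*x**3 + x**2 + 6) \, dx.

14393/10

By the power rule, an antiderivative is F(x) = x**6/3 + 2*x**(5/2) - 2*x**5/5 + 3*x**4/2 + x**3/3 + 6*x.
Then F(4) - F(1) = (21736/15) - (293/30) = 14393/10.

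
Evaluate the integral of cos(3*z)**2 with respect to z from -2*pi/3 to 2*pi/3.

Use the identity cos^2(3*z) = (1 + cos(6*z))/2.
An antiderivative is F(z) = z/2 + sin(6*z)/12.
Then F(2*pi/3) - F(-2*pi/3) = (pi/3) - (-pi/3) = 2*pi/3.

2*pi/3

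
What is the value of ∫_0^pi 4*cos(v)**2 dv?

Use the identity cos^2(v) = (1 + cos(2*v))/2.
An antiderivative is F(v) = 2*v + sin(2*v).
Then F(pi) - F(0) = (2*pi) - (0) = 2*pi.

2*pi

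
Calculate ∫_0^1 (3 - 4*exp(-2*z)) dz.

2*exp(-2) + 1

An antiderivative is F(z) = 3*z + 2*exp(-2*z).
Then F(1) - F(0) = (2*exp(-2) + 3) - (2) = 2*exp(-2) + 1.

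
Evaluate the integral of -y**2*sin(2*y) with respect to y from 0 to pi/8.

Integrate by parts twice (u = y^2, dv = -sin(2*y) dy).
An antiderivative is F(y) = y**2*cos(2*y)/2 - y*sin(2*y)/2 - cos(2*y)/4.
Then F(pi/8) - F(0) = (sqrt(2)*(-32 - 8*pi + pi**2)/256) - (-1/4) = -sqrt(2)/8 - sqrt(2)*pi/32 + sqrt(2)*pi**2/256 + 1/4.

-sqrt(2)/8 - sqrt(2)*pi/32 + sqrt(2)*pi**2/256 + 1/4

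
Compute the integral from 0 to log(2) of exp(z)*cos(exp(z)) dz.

-sin(1) + sin(2)

Let u = exp(z), so du = exp(z) dz. When z = 0, u = 1; when z = log(2), u = 2.
The integral becomes ∫ cos(u) du from 1 to 2, with antiderivative sin(u).
Back in z: F(z) = sin(exp(z)).
Then F(log(2)) - F(0) = (sin(2)) - (sin(1)) = -sin(1) + sin(2).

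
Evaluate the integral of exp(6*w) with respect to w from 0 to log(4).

Let u = exp(w), so du = exp(w) dw. When w = 0, u = 1; when w = log(4), u = 4.
The integral becomes ∫ u**5 du from 1 to 4, with antiderivative u**6/6.
Back in w: F(w) = exp(6*w)/6.
Then F(log(4)) - F(0) = (2048/3) - (1/6) = 1365/2.

1365/2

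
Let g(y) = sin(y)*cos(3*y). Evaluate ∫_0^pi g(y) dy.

Use the identity sin(y)cos(3*y) = [sin(4*y) + sin(-2*y)]/2.
An antiderivative is F(y) = cos(2*y)/4 - cos(4*y)/8.
Then F(pi) - F(0) = (1/8) - (1/8) = 0.

0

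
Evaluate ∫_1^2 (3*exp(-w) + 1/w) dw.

-3*exp(-2) + log(2) + 3*exp(-1)

An antiderivative is F(w) = log(w) - 3*exp(-w).
Then F(2) - F(1) = (-3*exp(-2) + log(2)) - (-3*exp(-1)) = -3*exp(-2) + log(2) + 3*exp(-1).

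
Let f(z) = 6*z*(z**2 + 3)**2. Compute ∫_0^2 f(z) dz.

316

Let u = z**2 + 3, so du = 2*z dz. When z = 0, u = 3; when z = 2, u = 7.
The integral becomes 3·∫ u**2 du from 3 to 7, with antiderivative u**3.
Back in z: F(z) = (z**2 + 3)**3.
Then F(2) - F(0) = (343) - (27) = 316.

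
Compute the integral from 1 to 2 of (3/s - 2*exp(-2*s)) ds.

-exp(-2) + exp(-4) + 3*log(2)

An antiderivative is F(s) = 3*log(s) + exp(-2*s).
Then F(2) - F(1) = (exp(-4) + 3*log(2)) - (exp(-2)) = -exp(-2) + exp(-4) + 3*log(2).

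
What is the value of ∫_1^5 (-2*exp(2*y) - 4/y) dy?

-exp(10) - 4*log(5) + exp(2)

An antiderivative is F(y) = -exp(2*y) - 4*log(y).
Then F(5) - F(1) = (-exp(10) - 4*log(5)) - (-exp(2)) = -exp(10) - 4*log(5) + exp(2).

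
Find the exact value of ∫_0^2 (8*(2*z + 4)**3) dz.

Let u = 2*z + 4, so du = 2 dz. When z = 0, u = 4; when z = 2, u = 8.
The integral becomes 4·∫ u**3 du from 4 to 8, with antiderivative u**4.
Back in z: F(z) = (2*z + 4)**4.
Then F(2) - F(0) = (4096) - (256) = 3840.

3840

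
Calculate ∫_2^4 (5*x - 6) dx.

18

By the power rule, an antiderivative is F(x) = 5*x**2/2 - 6*x.
Then F(4) - F(2) = (16) - (-2) = 18.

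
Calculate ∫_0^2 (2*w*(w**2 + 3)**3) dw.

Let u = w**2 + 3, so du = 2*w dw. When w = 0, u = 3; when w = 2, u = 7.
The integral becomes ∫ u**3 du from 3 to 7, with antiderivative u**4/4.
Back in w: F(w) = (w**2 + 3)**4/4.
Then F(2) - F(0) = (2401/4) - (81/4) = 580.

580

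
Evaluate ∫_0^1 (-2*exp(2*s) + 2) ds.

An antiderivative is F(s) = -exp(2*s) + 2*s.
Then F(1) - F(0) = (2 - exp(2)) - (-1) = 3 - exp(2).

3 - exp(2)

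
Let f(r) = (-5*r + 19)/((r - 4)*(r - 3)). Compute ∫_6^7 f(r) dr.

-7*log(2) + 3*log(3)

Factor the denominator: r**2 - 7*r + 12 = (r - 3)(r - 4).
Partial fractions: (-5*r + 19)/((r - 4)*(r - 3)) = -4/(r - 3) - 1/(r - 4).
An antiderivative is F(r) = -log(r - 4) - 4*log(r - 3).
Then F(7) - F(6) = (-8*log(2) - log(3)) - (-4*log(3) - log(2)) = -7*log(2) + 3*log(3).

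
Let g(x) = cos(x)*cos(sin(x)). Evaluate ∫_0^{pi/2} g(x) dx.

Let u = sin(x), so du = cos(x) dx. When x = 0, u = 0; when x = pi/2, u = 1.
The integral becomes ∫ cos(u) du from 0 to 1, with antiderivative sin(u).
Back in x: F(x) = sin(sin(x)).
Then F(pi/2) - F(0) = (sin(1)) - (0) = sin(1).

sin(1)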